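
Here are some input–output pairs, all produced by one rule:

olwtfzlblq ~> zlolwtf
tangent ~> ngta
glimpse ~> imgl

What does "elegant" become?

egel

In each case the input is transformed by: delete the last 3 characters, then move the last 2 characters to the front (rotate right by 2).
"elegant" → "eleg" → "egel".
(Check on "tangent": → "tang" → "ngta" ✓)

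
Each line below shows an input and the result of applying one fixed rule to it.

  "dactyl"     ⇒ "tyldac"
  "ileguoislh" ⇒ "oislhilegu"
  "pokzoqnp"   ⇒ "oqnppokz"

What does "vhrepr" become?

eprvhr

The transformation: swap the front and back halves of the string.
On "vhrepr" that produces "eprvhr".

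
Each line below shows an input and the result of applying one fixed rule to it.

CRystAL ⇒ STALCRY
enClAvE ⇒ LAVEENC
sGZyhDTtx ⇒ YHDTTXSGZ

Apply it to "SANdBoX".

DBOXSAN

The pattern: move the first 3 characters to the end (rotate left by 3), then convert every letter to uppercase.
Starting from "SANdBoX": after the first operation, "dBoXSAN"; after the second, "DBOXSAN".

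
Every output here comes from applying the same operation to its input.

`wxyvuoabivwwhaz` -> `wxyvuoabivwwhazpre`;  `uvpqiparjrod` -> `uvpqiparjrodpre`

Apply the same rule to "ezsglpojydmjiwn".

ezsglpojydmjiwnpre

The transformation: append "pre".
On "ezsglpojydmjiwn" that produces "ezsglpojydmjiwnpre".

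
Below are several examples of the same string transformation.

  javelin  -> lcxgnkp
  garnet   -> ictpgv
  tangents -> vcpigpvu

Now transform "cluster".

enwuvgt

In each case the input is transformed by: shift every letter 2 places forward in the alphabet (wrapping around).
Doing the same to "cluster": "enwuvgt".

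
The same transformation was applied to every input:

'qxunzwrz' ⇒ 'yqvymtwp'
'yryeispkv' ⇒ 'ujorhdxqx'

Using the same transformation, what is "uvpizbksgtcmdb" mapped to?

aclbsfrjayhout

The pattern: reverse the string, then shift every letter 1 place backward in the alphabet (wrapping around).
"uvpizbksgtcmdb" → "bdmctgskbzipvu" → "aclbsfrjayhout".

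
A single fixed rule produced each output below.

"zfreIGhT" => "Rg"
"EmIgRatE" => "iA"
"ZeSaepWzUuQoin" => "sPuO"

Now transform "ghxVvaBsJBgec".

XAjE

Each output is the input with this applied: keep one character in every 3, starting at position 3 (positions 3rd, 6th, 9th, ...), then flip the case of every letter.
Applying both steps to "ghxVvaBsJBgec": "xaJe", then "XAjE".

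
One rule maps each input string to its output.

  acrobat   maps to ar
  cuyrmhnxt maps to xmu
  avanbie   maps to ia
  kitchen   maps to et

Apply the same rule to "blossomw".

Rule — reverse the string, then keep one character in every 3, starting at position 2 (positions 2nd, 5th, 8th, ...).
"blossomw" → "wmossolb" → "msb".

msb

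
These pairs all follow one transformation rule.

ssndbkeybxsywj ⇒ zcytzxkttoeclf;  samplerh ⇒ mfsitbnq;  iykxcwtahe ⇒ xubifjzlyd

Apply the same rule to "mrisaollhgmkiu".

The transformation: shift every letter 1 place forward in the alphabet (wrapping around), then swap the front and back halves of the string.
Starting from "mrisaollhgmkiu": after the first operation, "nsjtbpmmihnljv"; after the second, "mihnljvnsjtbpm".

mihnljvnsjtbpm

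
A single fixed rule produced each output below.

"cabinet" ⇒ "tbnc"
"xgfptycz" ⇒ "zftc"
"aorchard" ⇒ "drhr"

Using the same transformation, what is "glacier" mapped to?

raig

The rule is to swap the first and last characters, then keep every other character starting from the first (positions 1st, 3rd, 5th, ...).
On "glacier": the first step gives "rlacieg", and the second then gives "raig".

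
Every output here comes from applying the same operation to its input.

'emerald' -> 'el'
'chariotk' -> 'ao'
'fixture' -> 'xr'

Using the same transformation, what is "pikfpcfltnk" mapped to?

Rule — keep one character in every 3, starting at position 3 (positions 3rd, 6th, 9th, ...).
On "pikfpcfltnk" that produces "kct".

kct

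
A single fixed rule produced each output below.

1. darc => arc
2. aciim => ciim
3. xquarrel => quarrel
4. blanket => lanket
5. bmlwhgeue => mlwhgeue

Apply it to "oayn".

In each case the input is transformed by: delete the first character.
So "oayn" becomes "ayn".

ayn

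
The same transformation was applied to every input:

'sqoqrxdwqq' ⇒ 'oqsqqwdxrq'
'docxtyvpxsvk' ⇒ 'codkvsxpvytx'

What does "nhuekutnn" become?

Each output is the input with this applied: move the first 3 characters to the end (rotate left by 3), then reverse the string.
For "nhuekutnn", step one produces "ekutnnnhu"; step two turns that into "uhnnntuke".

uhnnntuke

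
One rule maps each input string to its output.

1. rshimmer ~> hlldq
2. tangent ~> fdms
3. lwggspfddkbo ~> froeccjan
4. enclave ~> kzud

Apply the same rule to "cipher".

Rule — delete the first 3 characters, then shift every letter 1 place backward in the alphabet (wrapping around).
For "cipher", step one produces "her"; step two turns that into "gdq".

gdq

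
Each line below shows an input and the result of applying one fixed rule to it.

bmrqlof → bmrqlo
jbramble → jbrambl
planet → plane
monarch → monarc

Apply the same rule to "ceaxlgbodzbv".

ceaxlgbodzb

Looking at the pairs, the operation is to delete the last character.
For "ceaxlgbodzbv" the result is "ceaxlgbodzb".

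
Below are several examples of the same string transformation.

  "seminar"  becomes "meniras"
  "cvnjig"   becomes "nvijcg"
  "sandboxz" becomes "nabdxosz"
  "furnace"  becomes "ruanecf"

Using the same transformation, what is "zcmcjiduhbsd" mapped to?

What's happening: move the first character to the end, then swap each adjacent pair of characters (1↔2, 3↔4, ...).
So "zcmcjiduhbsd" becomes "mcjcdihusbzd".

mcjcdihusbzd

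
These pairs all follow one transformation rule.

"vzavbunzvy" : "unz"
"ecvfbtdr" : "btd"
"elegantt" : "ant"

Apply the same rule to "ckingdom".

gdo

Looking at the pairs, the operation is to swap the front and back halves of the string, then keep only the first 3 characters.
For "ckingdom", step one produces "gdomckin"; step two turns that into "gdo".
(Check on "ecvfbtdr": → "btdrecvf" → "btd" ✓)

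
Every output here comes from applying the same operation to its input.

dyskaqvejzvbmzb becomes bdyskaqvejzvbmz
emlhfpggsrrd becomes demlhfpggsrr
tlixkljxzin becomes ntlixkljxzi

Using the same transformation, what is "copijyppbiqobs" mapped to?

scopijyppbiqob

The rule is to move the last character to the front.
For "copijyppbiqobs" the result is "scopijyppbiqob".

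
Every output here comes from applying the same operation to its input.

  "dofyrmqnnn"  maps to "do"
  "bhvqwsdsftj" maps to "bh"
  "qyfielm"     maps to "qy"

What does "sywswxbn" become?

The rule is to keep only the first 2 characters.
So "sywswxbn" becomes "sy".

sy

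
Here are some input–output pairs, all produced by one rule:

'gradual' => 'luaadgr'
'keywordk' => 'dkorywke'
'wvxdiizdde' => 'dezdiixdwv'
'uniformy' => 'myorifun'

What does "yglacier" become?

ercilayg

The transformation: swap each adjacent pair of characters (1↔2, 3↔4, ...), then reverse the string.
Applying both steps to "yglacier": "gyalicre", then "ercilayg".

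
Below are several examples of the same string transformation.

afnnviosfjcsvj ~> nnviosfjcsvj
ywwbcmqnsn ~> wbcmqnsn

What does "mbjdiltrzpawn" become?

jdiltrzpawn

In each case the input is transformed by: delete the first 2 characters.
Applying that to "mbjdiltrzpawn" gives "jdiltrzpawn".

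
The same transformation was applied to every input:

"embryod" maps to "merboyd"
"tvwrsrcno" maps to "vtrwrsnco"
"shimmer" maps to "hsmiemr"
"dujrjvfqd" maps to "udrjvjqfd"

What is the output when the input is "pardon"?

apdrno

Each output is the input with this applied: swap each adjacent pair of characters (1↔2, 3↔4, ...).
For "pardon" the result is "apdrno".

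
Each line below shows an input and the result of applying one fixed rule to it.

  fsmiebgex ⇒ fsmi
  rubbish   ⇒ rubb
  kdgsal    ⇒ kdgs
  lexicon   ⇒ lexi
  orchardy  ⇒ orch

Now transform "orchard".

orch

Rule — keep only the first 4 characters.
"orchard" → "orch".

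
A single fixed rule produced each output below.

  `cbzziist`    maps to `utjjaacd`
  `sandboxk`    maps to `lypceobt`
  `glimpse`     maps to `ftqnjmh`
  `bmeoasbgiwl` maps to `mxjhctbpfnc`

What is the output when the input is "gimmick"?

ldjnnjh

In each case the input is transformed by: reverse the string, then shift every letter 1 place forward in the alphabet (wrapping around).
Applying both steps to "gimmick": "kcimmig", then "ldjnnjh".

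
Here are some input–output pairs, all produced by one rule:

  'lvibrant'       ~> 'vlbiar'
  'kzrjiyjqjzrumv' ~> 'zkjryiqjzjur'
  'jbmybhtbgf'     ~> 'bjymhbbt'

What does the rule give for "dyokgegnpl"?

ydkoegng

What's happening: swap each adjacent pair of characters (1↔2, 3↔4, ...), then delete the last 2 characters.
For "dyokgegnpl", step one produces "ydkoegnglp"; step two turns that into "ydkoegng".
(Check on "kzrjiyjqjzrumv": → "zkjryiqjzjurvm" → "zkjryiqjzjur" ✓)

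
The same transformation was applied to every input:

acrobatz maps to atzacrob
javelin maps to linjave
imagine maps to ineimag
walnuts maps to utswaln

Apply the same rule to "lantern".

The pattern: move the last 3 characters to the front (rotate right by 3).
For "lantern" the result is "ernlant".

ernlant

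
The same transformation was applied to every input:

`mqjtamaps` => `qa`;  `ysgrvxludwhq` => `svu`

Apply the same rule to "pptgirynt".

pi

Rule — delete the last 2 characters, then keep one character in every 3, starting at position 2 (positions 2nd, 5th, 8th, ...).
Starting from "pptgirynt": after the first operation, "pptgiry"; after the second, "pi".
(Check on "ysgrvxludwhq": → "ysgrvxludw" → "svu" ✓)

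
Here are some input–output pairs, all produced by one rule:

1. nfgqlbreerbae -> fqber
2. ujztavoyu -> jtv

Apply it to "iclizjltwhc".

Each output is the input with this applied: delete the last 2 characters, then keep every other character starting from the second (positions 2nd, 4th, 6th, ...).
Starting from "iclizjltwhc": after the first operation, "iclizjltw"; after the second, "cijt".
(Check on "ujztavoyu": → "ujztavo" → "jtv" ✓)

cijt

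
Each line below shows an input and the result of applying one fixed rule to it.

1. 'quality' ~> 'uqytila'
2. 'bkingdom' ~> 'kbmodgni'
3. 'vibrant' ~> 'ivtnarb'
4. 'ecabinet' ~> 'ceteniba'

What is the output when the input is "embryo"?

The transformation: reverse the string, then move the last 2 characters to the front (rotate right by 2).
"embryo" → "oyrbme" → "meoyrb".

meoyrb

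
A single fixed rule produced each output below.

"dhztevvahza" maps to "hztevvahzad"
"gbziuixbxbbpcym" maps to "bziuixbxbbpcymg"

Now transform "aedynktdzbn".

edynktdzbna

What's happening: move the first character to the end.
On "aedynktdzbn" that produces "edynktdzbna".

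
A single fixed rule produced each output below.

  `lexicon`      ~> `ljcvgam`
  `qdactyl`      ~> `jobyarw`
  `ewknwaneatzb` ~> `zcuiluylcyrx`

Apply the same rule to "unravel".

The pattern: shift every letter 2 places backward in the alphabet (wrapping around), then move the last character to the front.
Applying both steps to "unravel": "slpytcj", then "jslpytc".

jslpytc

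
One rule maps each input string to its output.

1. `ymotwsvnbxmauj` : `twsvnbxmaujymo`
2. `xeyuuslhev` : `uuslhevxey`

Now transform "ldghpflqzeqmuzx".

The rule is to move the first 3 characters to the end (rotate left by 3).
So "ldghpflqzeqmuzx" becomes "hpflqzeqmuzxldg".

hpflqzeqmuzxldg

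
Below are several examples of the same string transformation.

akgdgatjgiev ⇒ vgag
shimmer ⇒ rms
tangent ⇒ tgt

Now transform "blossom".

The transformation: reverse the string, then keep one character in every 3, starting at position 1 (positions 1st, 4th, 7th, ...).
"blossom" → "mossolb" → "msb".

msb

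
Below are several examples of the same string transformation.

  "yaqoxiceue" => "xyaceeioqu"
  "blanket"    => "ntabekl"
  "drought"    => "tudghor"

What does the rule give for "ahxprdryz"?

yzadhprrx

Rule — sort the characters into alphabetical order, then move the last 2 characters to the front (rotate right by 2).
Applying that to "ahxprdryz" gives "yzadhprrx".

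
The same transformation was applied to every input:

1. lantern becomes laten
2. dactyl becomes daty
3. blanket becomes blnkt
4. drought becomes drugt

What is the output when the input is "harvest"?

havet

In each case the input is transformed by: double every character, then keep one character in every 3, starting at position 1 (positions 1st, 4th, 7th, ...).
On "harvest": the first step gives "hhaarrvveesstt", and the second then gives "havet".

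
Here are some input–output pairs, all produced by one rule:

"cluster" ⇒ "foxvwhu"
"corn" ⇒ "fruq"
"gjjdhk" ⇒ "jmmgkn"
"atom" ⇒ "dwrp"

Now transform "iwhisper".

Each output is the input with this applied: shift every letter 3 places forward in the alphabet (wrapping around).
So "iwhisper" becomes "lzklvshu".

lzklvshu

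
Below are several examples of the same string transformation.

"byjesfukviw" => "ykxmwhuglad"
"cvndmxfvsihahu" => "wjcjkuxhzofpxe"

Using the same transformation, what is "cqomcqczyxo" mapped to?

What's happening: reverse the string, then shift every letter 2 places forward in the alphabet (wrapping around).
Starting from "cqomcqczyxo": after the first operation, "oxyzcqcmoqc"; after the second, "qzabeseoqse".

qzabeseoqse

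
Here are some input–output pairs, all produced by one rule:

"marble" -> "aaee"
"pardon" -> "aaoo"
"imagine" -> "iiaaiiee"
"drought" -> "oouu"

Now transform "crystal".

In each case the input is transformed by: double every character, then keep only the vowels.
"crystal" → "ccrryyssttaall" → "aa".

aa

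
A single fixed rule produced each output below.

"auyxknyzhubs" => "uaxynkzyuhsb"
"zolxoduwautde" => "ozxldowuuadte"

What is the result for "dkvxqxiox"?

Each output is the input with this applied: swap each adjacent pair of characters (1↔2, 3↔4, ...).
On "dkvxqxiox" that produces "kdxvxqoix".

kdxvxqoix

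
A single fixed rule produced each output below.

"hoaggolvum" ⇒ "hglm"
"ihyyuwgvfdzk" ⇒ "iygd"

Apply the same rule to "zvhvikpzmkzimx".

Each output is the input with this applied: keep one character in every 3, starting at position 1 (positions 1st, 4th, 7th, ...).
"zvhvikpzmkzimx" → "zvpkm".

zvpkm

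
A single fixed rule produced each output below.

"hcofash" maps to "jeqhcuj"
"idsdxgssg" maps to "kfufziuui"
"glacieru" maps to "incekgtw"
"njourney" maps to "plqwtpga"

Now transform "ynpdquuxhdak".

aprfswwzjfcm

The pattern: shift every letter 2 places forward in the alphabet (wrapping around).
For "ynpdquuxhdak" the result is "aprfswwzjfcm".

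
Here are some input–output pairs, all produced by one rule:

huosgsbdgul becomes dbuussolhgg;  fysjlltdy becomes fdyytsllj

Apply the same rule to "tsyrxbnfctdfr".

cbyxttsrrnffd

The rule is to sort the characters into reverse alphabetical order, then move the last 2 characters to the front (rotate right by 2).
On "tsyrxbnfctdfr": the first step gives "yxttsrrnffdcb", and the second then gives "cbyxttsrrnffd".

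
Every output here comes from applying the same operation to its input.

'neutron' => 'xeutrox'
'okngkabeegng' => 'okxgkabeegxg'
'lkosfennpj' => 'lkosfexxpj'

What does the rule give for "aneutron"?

axeutrox

Looking at the pairs, the operation is to replace every "n" with "x".
"aneutron" → "axeutrox".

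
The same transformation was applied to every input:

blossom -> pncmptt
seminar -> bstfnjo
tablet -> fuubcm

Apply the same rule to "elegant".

oufmfhb

The transformation: shift every letter 1 place forward in the alphabet (wrapping around), then move the last 2 characters to the front (rotate right by 2).
Starting from "elegant": after the first operation, "fmfhbou"; after the second, "oufmfhb".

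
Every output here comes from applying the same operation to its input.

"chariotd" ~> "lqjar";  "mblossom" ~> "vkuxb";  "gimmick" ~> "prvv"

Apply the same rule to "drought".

maxd

The rule is to delete the last 3 characters, then shift every letter 9 places forward in the alphabet (wrapping around).
Starting from "drought": after the first operation, "drou"; after the second, "maxd".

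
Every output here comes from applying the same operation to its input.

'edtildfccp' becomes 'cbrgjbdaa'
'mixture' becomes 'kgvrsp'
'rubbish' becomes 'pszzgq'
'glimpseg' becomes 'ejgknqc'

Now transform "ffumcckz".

What's happening: delete the last character, then shift every letter 2 places backward in the alphabet (wrapping around).
On "ffumcckz": the first step gives "ffumcck", and the second then gives "ddskaai".

ddskaai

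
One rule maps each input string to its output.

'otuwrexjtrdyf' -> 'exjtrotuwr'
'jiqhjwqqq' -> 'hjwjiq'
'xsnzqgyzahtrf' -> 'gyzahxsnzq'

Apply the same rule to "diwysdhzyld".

The pattern: delete the last 3 characters, then swap the front and back halves of the string.
"diwysdhzyld" → "diwysdhz" → "sdhzdiwy".

sdhzdiwy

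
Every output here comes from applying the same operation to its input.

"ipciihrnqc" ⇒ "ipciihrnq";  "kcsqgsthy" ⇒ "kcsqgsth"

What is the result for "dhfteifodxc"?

dhfteifodx

The transformation: delete the last character.
For "dhfteifodxc" the result is "dhfteifodx".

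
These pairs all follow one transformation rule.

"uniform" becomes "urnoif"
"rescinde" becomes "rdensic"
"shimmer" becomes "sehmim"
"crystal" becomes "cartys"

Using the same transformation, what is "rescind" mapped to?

What's happening: delete the last character, then take characters alternately from the front and the back (1st, last, 2nd, 2nd-last, ...).
For "rescind", step one produces "rescin"; step two turns that into "rneisc".
(Check on "crystal": → "crysta" → "cartys" ✓)

rneisc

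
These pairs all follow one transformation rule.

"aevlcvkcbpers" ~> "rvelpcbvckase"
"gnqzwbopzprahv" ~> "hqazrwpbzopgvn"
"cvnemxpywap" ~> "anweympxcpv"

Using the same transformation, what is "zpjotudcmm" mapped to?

Looking at the pairs, the operation is to take characters alternately from the front and the back (1st, last, 2nd, 2nd-last, ...), then move the first 3 characters to the end (rotate left by 3).
Starting from "zpjotudcmm": after the first operation, "zmpmjcodtu"; after the second, "mjcodtuzmp".

mjcodtuzmp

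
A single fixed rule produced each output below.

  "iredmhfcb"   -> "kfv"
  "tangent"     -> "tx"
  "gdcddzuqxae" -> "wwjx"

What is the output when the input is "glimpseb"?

Each output is the input with this applied: shift every letter 7 places backward in the alphabet (wrapping around), then keep one character in every 3, starting at position 2 (positions 2nd, 5th, 8th, ...).
On "glimpseb": the first step gives "zebfilxu", and the second then gives "eiu".

eiu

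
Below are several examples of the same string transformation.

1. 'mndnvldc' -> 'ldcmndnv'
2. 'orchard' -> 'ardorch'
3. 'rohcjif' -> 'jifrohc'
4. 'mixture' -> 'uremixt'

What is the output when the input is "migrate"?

atemigr

The rule is to move the last 3 characters to the front (rotate right by 3).
On "migrate" that produces "atemigr".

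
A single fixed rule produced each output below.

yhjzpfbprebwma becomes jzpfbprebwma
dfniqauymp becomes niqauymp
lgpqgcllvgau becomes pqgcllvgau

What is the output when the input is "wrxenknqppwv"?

xenknqppwv

Each output is the input with this applied: delete the first 2 characters.
For "wrxenknqppwv" the result is "xenknqppwv".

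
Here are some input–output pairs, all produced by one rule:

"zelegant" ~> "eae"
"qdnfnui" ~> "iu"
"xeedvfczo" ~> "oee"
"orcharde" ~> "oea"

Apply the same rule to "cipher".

ie

The transformation: take characters alternately from the front and the back (1st, last, 2nd, 2nd-last, ...), then keep only the vowels.
Applying both steps to "cipher": "crieph", then "ie".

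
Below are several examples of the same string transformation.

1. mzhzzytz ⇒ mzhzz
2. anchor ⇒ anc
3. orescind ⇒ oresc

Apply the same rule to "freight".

The pattern: delete the last 3 characters.
For "freight" the result is "frei".

frei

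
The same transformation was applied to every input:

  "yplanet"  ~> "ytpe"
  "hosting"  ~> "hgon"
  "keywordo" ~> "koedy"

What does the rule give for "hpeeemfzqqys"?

The pattern: take characters alternately from the front and the back (1st, last, 2nd, 2nd-last, ...), then delete the last 3 characters.
Starting from "hpeeemfzqqys": after the first operation, "hspyeqeqezmf"; after the second, "hspyeqeqe".

hspyeqeqe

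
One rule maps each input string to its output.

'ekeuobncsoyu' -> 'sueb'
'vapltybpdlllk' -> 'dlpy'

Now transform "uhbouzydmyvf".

What's happening: keep one character in every 3, starting at position 3 (positions 3rd, 6th, 9th, ...), then move the last 2 characters to the front (rotate right by 2).
Doing the same to "uhbouzydmyvf": "mfbz".

mfbz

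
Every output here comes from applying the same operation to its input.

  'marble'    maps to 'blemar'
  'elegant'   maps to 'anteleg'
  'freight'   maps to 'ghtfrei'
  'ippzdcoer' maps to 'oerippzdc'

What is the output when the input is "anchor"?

horanc

In each case the input is transformed by: move the last 3 characters to the front (rotate right by 3).
On "anchor" that produces "horanc".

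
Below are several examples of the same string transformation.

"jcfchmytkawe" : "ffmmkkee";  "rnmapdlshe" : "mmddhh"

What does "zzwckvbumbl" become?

The pattern: keep one character in every 3, starting at position 3 (positions 3rd, 6th, 9th, ...), then double every character.
So "zzwckvbumbl" becomes "wwvvmm".

wwvvmm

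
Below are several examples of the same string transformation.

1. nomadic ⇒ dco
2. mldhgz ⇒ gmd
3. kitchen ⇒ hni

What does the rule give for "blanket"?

Each output is the input with this applied: move the first 3 characters to the end (rotate left by 3), then keep every other character starting from the second (positions 2nd, 4th, 6th, ...).
"blanket" → "ktl".

ktl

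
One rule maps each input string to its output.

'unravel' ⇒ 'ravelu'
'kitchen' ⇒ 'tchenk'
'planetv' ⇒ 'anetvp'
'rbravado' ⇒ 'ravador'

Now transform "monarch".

narchm

What's happening: move the first 2 characters to the end (rotate left by 2), then delete the last character.
Starting from "monarch": after the first operation, "narchmo"; after the second, "narchm".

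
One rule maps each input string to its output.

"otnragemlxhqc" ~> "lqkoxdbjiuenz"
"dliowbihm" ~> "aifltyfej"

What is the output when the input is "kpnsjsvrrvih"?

hmkpgpsoosfe

In each case the input is transformed by: shift every letter 3 places backward in the alphabet (wrapping around).
Applying that to "kpnsjsvrrvih" gives "hmkpgpsoosfe".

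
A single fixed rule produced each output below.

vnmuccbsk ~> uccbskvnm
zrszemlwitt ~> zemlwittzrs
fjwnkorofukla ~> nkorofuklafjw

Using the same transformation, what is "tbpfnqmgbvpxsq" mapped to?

The rule is to move the first 3 characters to the end (rotate left by 3).
Applying that to "tbpfnqmgbvpxsq" gives "fnqmgbvpxsqtbp".

fnqmgbvpxsqtbp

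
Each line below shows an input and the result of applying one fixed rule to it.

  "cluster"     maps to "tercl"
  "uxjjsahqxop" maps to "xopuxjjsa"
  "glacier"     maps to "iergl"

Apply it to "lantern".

ernla

In each case the input is transformed by: move the last 3 characters to the front (rotate right by 3), then delete the last 2 characters.
Starting from "lantern": after the first operation, "ernlant"; after the second, "ernla".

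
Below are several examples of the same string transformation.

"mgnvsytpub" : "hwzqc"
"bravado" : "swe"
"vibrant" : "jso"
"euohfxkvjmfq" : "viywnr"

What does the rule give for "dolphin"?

Rule — shift every letter 1 place forward in the alphabet (wrapping around), then keep every other character starting from the second (positions 2nd, 4th, 6th, ...).
Starting from "dolphin": after the first operation, "epmqijo"; after the second, "pqj".

pqj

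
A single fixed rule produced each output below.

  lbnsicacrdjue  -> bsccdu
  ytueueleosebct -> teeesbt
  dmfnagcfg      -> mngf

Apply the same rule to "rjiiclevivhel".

Looking at the pairs, the operation is to keep every other character starting from the second (positions 2nd, 4th, 6th, ...).
For "rjiiclevivhel" the result is "jilvve".

jilvve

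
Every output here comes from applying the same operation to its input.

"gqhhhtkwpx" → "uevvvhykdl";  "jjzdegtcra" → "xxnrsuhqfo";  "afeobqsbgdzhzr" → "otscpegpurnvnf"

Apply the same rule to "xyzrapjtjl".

lmnfodxhxz

The transformation: shift every letter 12 places backward in the alphabet (wrapping around).
Applying that to "xyzrapjtjl" gives "lmnfodxhxz".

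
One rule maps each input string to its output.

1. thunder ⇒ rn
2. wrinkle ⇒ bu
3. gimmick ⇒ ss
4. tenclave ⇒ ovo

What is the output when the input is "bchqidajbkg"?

Looking at the pairs, the operation is to shift every letter 10 places forward in the alphabet (wrapping around), then keep one character in every 3, starting at position 2 (positions 2nd, 5th, 8th, ...).
Applying both steps to "bchqidajbkg": "lmrasnktluq", then "mstq".

mstq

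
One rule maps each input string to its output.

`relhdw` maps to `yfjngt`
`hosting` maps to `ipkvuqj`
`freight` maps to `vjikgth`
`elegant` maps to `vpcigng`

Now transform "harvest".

The transformation: reverse the string, then shift every letter 2 places forward in the alphabet (wrapping around).
Applying both steps to "harvest": "tsevrah", then "vugxtcj".

vugxtcj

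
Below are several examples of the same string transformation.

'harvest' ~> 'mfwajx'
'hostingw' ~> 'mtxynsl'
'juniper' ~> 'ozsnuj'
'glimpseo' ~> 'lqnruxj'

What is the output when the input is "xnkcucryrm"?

csphzhwdw

Looking at the pairs, the operation is to delete the last character, then shift every letter 5 places forward in the alphabet (wrapping around).
Starting from "xnkcucryrm": after the first operation, "xnkcucryr"; after the second, "csphzhwdw".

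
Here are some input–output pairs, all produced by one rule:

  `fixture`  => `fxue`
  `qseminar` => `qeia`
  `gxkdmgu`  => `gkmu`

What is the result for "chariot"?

In each case the input is transformed by: keep every other character starting from the first (positions 1st, 3rd, 5th, ...).
Applying that to "chariot" gives "cait".

cait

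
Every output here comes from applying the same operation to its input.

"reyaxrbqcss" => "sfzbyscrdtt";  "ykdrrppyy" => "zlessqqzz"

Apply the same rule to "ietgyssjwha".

jfuhzttkxib

The rule is to shift every letter 1 place forward in the alphabet (wrapping around).
Applying that to "ietgyssjwha" gives "jfuhzttkxib".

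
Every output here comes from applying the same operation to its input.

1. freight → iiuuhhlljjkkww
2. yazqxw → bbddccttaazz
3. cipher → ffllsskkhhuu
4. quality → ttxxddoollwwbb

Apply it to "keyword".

nnhhbbzzrruugg

What's happening: double every character, then shift every letter 3 places forward in the alphabet (wrapping around).
Working it through for "keyword": intermediate "kkeeyywwoorrdd", final "nnhhbbzzrruugg".
(Check on "yazqxw": → "yyaazzqqxxww" → "bbddccttaazz" ✓)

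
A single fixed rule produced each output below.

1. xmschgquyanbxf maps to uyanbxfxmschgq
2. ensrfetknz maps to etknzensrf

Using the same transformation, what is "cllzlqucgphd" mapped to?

ucgphdcllzlq

Rule — swap the front and back halves of the string.
On "cllzlqucgphd" that produces "ucgphdcllzlq".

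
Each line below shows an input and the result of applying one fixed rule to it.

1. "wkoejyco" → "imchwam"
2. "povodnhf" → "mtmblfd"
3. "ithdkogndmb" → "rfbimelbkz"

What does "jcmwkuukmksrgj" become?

akuissikiqpeh

What's happening: delete the first character, then shift every letter 2 places backward in the alphabet (wrapping around).
Applying both steps to "jcmwkuukmksrgj": "cmwkuukmksrgj", then "akuissikiqpeh".
(Check on "ithdkogndmb": → "thdkogndmb" → "rfbimelbkz" ✓)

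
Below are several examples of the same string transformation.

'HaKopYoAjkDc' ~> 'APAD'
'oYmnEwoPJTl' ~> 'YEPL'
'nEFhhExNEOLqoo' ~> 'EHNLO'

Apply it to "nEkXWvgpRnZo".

Rule — keep one character in every 3, starting at position 2 (positions 2nd, 5th, 8th, ...), then convert every letter to uppercase.
Applying both steps to "nEkXWvgpRnZo": "EWpZ", then "EWPZ".

EWPZ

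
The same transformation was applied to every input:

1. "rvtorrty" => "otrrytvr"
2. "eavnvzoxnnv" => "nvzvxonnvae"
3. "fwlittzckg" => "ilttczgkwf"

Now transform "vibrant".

The transformation: swap each adjacent pair of characters (1↔2, 3↔4, ...), then move the first 2 characters to the end (rotate left by 2).
For "vibrant", step one produces "ivrbnat"; step two turns that into "rbnativ".

rbnativ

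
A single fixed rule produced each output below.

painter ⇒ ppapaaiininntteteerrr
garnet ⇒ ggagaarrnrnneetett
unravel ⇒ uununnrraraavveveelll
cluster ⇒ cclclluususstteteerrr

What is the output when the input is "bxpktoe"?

bbxbxxppkpkkttotooeee

The transformation: repeat every character 3 times, then swap each adjacent pair of characters (1↔2, 3↔4, ...).
Applying that to "bxpktoe" gives "bbxbxxppkpkkttotooeee".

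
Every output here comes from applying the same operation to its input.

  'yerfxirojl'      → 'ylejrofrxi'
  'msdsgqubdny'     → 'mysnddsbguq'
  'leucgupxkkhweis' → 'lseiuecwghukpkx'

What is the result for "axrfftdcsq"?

aqxsrcfdft

The transformation: take characters alternately from the front and the back (1st, last, 2nd, 2nd-last, ...).
"axrfftdcsq" → "aqxsrcfdft".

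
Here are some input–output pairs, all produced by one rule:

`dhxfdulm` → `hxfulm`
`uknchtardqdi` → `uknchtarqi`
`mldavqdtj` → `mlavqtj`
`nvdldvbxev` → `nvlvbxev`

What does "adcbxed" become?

acbxe

The pattern: remove every "d".
So "adcbxed" becomes "acbxe".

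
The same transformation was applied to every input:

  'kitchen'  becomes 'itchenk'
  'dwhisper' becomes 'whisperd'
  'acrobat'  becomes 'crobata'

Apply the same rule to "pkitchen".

What's happening: move the first character to the end.
"pkitchen" → "kitchenp".

kitchenp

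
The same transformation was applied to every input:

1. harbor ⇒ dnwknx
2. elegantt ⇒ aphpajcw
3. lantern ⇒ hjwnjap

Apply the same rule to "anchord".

Rule — shift every letter 4 places backward in the alphabet (wrapping around), then take characters alternately from the front and the back (1st, last, 2nd, 2nd-last, ...).
"anchord" → "wjydknz" → "wzjnykd".

wzjnykd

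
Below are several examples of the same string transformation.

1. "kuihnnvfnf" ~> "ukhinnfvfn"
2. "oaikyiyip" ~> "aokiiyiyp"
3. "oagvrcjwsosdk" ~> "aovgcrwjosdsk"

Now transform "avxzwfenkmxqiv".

Rule — swap each adjacent pair of characters (1↔2, 3↔4, ...).
"avxzwfenkmxqiv" → "vazxfwnemkqxvi".

vazxfwnemkqxvi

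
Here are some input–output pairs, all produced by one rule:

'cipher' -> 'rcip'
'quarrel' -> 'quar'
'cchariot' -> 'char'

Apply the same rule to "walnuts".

waln

The rule is to move the last 3 characters to the front (rotate right by 3), then keep only the last 4 characters.
Starting from "walnuts": after the first operation, "utswaln"; after the second, "waln".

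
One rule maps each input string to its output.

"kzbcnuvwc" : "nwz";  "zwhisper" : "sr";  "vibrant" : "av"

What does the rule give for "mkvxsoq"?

The rule is to move the first 2 characters to the end (rotate left by 2), then keep one character in every 3, starting at position 3 (positions 3rd, 6th, 9th, ...).
So "mkvxsoq" becomes "sm".

sm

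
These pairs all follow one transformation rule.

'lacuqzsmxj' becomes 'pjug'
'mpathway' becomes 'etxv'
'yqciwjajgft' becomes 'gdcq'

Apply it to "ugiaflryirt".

The transformation: shift every letter 3 places backward in the alphabet (wrapping around), then keep only the last 4 characters.
Applying that to "ugiaflryirt" gives "vfoq".

vfoq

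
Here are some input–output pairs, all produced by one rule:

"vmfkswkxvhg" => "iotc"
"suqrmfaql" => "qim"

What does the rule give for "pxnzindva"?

ter

The rule is to shift every letter 4 places backward in the alphabet (wrapping around), then keep one character in every 3, starting at position 2 (positions 2nd, 5th, 8th, ...).
"pxnzindva" → "ltjvejzrw" → "ter".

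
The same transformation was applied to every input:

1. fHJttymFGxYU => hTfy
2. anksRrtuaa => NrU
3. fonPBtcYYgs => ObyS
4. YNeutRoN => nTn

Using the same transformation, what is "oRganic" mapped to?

rN

In each case the input is transformed by: keep one character in every 3, starting at position 2 (positions 2nd, 5th, 8th, ...), then flip the case of every letter.
On "oRganic": the first step gives "Rn", and the second then gives "rN".
(Check on "fHJttymFGxYU": → "HtFY" → "hTfy" ✓)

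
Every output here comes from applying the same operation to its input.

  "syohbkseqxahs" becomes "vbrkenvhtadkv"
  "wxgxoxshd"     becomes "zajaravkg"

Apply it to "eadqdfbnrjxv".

The rule is to shift every letter 3 places forward in the alphabet (wrapping around).
"eadqdfbnrjxv" → "hdgtgiequmay".

hdgtgiequmay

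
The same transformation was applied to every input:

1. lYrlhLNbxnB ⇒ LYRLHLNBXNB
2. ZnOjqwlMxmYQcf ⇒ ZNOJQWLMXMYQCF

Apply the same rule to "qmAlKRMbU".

The transformation: convert every letter to uppercase.
So "qmAlKRMbU" becomes "QMALKRMBU".

QMALKRMBU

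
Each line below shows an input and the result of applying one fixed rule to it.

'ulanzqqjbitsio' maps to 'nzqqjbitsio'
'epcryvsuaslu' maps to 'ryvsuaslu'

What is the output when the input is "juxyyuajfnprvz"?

yyuajfnprvz

The rule is to delete the first 3 characters.
"juxyyuajfnprvz" → "yyuajfnprvz".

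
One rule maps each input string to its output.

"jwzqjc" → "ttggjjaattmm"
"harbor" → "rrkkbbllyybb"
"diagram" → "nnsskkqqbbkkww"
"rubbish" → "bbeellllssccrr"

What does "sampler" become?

cckkwwzzvvoobb

What's happening: shift every letter 10 places forward in the alphabet (wrapping around), then double every character.
So "sampler" becomes "cckkwwzzvvoobb".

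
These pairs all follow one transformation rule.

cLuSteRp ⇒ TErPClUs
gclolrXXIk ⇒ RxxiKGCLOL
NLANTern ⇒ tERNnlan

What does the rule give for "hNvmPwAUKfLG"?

The pattern: flip the case of every letter, then swap the front and back halves of the string.
Working it through for "hNvmPwAUKfLG": intermediate "HnVMpWaukFlg", final "aukFlgHnVMpW".
(Check on "NLANTern": → "nlantERN" → "tERNnlan" ✓)

aukFlgHnVMpW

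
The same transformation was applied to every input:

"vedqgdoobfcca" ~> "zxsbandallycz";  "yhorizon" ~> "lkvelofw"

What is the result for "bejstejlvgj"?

dgybgpqbgis

In each case the input is transformed by: shift every letter 3 places backward in the alphabet (wrapping around), then move the last 2 characters to the front (rotate right by 2).
On "bejstejlvgj" that produces "dgybgpqbgis".
(Check on "yhorizon": → "velofwlk" → "lkvelofw" ✓)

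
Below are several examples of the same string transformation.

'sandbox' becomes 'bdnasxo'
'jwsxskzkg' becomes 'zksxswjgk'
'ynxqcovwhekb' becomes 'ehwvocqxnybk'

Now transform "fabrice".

irbafec

Looking at the pairs, the operation is to move the last 2 characters to the front (rotate right by 2), then reverse the string.
Starting from "fabrice": after the first operation, "cefabri"; after the second, "irbafec".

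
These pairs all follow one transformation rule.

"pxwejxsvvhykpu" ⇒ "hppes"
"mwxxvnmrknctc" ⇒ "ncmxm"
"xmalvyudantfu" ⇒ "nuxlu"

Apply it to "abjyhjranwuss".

The rule is to keep one character in every 3, starting at position 1 (positions 1st, 4th, 7th, ...), then move the first 3 characters to the end (rotate left by 3).
For "abjyhjranwuss", step one produces "ayrws"; step two turns that into "wsayr".

wsayr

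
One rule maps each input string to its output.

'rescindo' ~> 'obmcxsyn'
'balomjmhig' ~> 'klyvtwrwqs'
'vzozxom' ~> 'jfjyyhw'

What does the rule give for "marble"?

The rule is to shift every letter 10 places forward in the alphabet (wrapping around), then swap each adjacent pair of characters (1↔2, 3↔4, ...).
Doing the same to "marble": "kwlbov".

kwlbov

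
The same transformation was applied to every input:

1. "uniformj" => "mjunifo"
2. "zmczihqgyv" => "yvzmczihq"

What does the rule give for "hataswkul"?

ulhatasw

Looking at the pairs, the operation is to move the last 3 characters to the front (rotate right by 3), then delete the first character.
Applying that to "hataswkul" gives "ulhatasw".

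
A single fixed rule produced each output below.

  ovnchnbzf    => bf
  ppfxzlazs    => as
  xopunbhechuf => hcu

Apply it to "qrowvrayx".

Each output is the input with this applied: keep every other character starting from the first (positions 1st, 3rd, 5th, ...), then delete the first 3 characters.
For "qrowvrayx", step one produces "qovax"; step two turns that into "ax".
(Check on "ovnchnbzf": → "onhbf" → "bf" ✓)

ax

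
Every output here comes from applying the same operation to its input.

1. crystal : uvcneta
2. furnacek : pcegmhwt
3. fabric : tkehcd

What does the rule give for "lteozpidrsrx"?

qbrkftutznvg

Rule — shift every letter 2 places forward in the alphabet (wrapping around), then move the first 3 characters to the end (rotate left by 3).
Applying both steps to "lteozpidrsrx": "nvgqbrkftutz", then "qbrkftutznvg".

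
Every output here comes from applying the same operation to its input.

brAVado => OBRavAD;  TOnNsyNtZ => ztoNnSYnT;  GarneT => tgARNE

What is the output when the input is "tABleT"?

Looking at the pairs, the operation is to flip the case of every letter, then move the last character to the front.
Starting from "tABleT": after the first operation, "TabLEt"; after the second, "tTabLE".

tTabLE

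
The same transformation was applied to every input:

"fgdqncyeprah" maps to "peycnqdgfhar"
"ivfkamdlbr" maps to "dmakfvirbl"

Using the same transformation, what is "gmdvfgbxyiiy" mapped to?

Rule — reverse the string, then move the first 3 characters to the end (rotate left by 3).
Working it through for "gmdvfgbxyiiy": intermediate "yiiyxbgfvdmg", final "yxbgfvdmgyii".

yxbgfvdmgyii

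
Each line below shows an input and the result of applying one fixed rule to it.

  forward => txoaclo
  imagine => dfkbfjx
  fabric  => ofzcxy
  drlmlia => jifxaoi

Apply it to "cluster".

pqbozir

Each output is the input with this applied: shift every letter 3 places backward in the alphabet (wrapping around), then move the first 3 characters to the end (rotate left by 3).
"cluster" → "zirpqbo" → "pqbozir".
(Check on "fabric": → "cxyofz" → "ofzcxy" ✓)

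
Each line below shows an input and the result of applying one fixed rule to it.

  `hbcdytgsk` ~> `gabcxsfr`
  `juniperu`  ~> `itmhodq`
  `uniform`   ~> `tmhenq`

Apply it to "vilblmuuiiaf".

uhkakltthhz

In each case the input is transformed by: shift every letter 1 place backward in the alphabet (wrapping around), then delete the last character.
For "vilblmuuiiaf", step one produces "uhkakltthhze"; step two turns that into "uhkakltthhz".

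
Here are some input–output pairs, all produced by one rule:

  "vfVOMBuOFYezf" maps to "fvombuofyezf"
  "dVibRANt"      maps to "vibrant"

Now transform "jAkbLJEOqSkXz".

akbljeoqskxz

The rule is to delete the first character, then convert every letter to lowercase.
Doing the same to "jAkbLJEOqSkXz": "akbljeoqskxz".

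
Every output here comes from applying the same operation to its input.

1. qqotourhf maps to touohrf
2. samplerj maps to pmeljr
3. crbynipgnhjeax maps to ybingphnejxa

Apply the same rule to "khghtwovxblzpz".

Each output is the input with this applied: delete the first 2 characters, then swap each adjacent pair of characters (1↔2, 3↔4, ...).
On "khghtwovxblzpz": the first step gives "ghtwovxblzpz", and the second then gives "hgwtvobxzlzp".

hgwtvobxzlzp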